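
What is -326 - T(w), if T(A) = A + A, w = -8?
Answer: -310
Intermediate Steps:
T(A) = 2*A
-326 - T(w) = -326 - 2*(-8) = -326 - 1*(-16) = -326 + 16 = -310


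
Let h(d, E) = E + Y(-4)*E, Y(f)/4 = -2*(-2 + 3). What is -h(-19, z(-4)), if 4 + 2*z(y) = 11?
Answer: 49/2 ≈ 24.500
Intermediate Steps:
z(y) = 7/2 (z(y) = -2 + (½)*11 = -2 + 11/2 = 7/2)
Y(f) = -8 (Y(f) = 4*(-2*(-2 + 3)) = 4*(-2*1) = 4*(-2) = -8)
h(d, E) = -7*E (h(d, E) = E - 8*E = -7*E)
-h(-19, z(-4)) = -(-7)*7/2 = -1*(-49/2) = 49/2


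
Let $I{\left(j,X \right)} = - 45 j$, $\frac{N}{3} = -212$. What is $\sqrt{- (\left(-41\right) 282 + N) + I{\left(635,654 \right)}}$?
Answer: $i \sqrt{16377} \approx 127.97 i$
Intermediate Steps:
$N = -636$ ($N = 3 \left(-212\right) = -636$)
$\sqrt{- (\left(-41\right) 282 + N) + I{\left(635,654 \right)}} = \sqrt{- (\left(-41\right) 282 - 636) - 28575} = \sqrt{- (-11562 - 636) - 28575} = \sqrt{\left(-1\right) \left(-12198\right) - 28575} = \sqrt{12198 - 28575} = \sqrt{-16377} = i \sqrt{16377}$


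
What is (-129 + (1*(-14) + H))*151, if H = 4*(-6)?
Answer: -25217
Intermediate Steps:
H = -24
(-129 + (1*(-14) + H))*151 = (-129 + (1*(-14) - 24))*151 = (-129 + (-14 - 24))*151 = (-129 - 38)*151 = -167*151 = -25217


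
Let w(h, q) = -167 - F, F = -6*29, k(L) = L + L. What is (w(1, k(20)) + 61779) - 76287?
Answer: -14501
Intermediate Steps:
k(L) = 2*L
F = -174
w(h, q) = 7 (w(h, q) = -167 - 1*(-174) = -167 + 174 = 7)
(w(1, k(20)) + 61779) - 76287 = (7 + 61779) - 76287 = 61786 - 76287 = -14501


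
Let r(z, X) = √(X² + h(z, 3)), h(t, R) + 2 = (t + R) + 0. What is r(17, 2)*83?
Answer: 83*√22 ≈ 389.30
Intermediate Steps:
h(t, R) = -2 + R + t (h(t, R) = -2 + ((t + R) + 0) = -2 + ((R + t) + 0) = -2 + (R + t) = -2 + R + t)
r(z, X) = √(1 + z + X²) (r(z, X) = √(X² + (-2 + 3 + z)) = √(X² + (1 + z)) = √(1 + z + X²))
r(17, 2)*83 = √(1 + 17 + 2²)*83 = √(1 + 17 + 4)*83 = √22*83 = 83*√22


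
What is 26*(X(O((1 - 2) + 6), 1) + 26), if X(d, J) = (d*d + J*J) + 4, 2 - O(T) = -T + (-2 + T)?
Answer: 1222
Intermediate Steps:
O(T) = 4 (O(T) = 2 - (-T + (-2 + T)) = 2 - 1*(-2) = 2 + 2 = 4)
X(d, J) = 4 + J² + d² (X(d, J) = (d² + J²) + 4 = (J² + d²) + 4 = 4 + J² + d²)
26*(X(O((1 - 2) + 6), 1) + 26) = 26*((4 + 1² + 4²) + 26) = 26*((4 + 1 + 16) + 26) = 26*(21 + 26) = 26*47 = 1222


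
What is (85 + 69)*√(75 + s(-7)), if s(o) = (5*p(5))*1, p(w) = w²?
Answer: 1540*√2 ≈ 2177.9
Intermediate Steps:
s(o) = 125 (s(o) = (5*5²)*1 = (5*25)*1 = 125*1 = 125)
(85 + 69)*√(75 + s(-7)) = (85 + 69)*√(75 + 125) = 154*√200 = 154*(10*√2) = 1540*√2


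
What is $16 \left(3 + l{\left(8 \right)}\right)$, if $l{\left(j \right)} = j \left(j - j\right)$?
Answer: $48$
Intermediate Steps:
$l{\left(j \right)} = 0$ ($l{\left(j \right)} = j 0 = 0$)
$16 \left(3 + l{\left(8 \right)}\right) = 16 \left(3 + 0\right) = 16 \cdot 3 = 48$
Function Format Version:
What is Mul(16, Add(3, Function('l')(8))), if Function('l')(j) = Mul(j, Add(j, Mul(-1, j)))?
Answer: 48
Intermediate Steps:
Function('l')(j) = 0 (Function('l')(j) = Mul(j, 0) = 0)
Mul(16, Add(3, Function('l')(8))) = Mul(16, Add(3, 0)) = Mul(16, 3) = 48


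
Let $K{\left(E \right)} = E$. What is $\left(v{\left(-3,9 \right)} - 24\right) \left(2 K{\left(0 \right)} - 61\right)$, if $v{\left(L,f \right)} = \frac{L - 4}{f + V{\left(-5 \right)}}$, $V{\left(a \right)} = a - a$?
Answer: $\frac{13603}{9} \approx 1511.4$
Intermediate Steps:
$V{\left(a \right)} = 0$
$v{\left(L,f \right)} = \frac{-4 + L}{f}$ ($v{\left(L,f \right)} = \frac{L - 4}{f + 0} = \frac{-4 + L}{f}$)
$\left(v{\left(-3,9 \right)} - 24\right) \left(2 K{\left(0 \right)} - 61\right) = \left(\frac{-4 - 3}{9} - 24\right) \left(2 \cdot 0 - 61\right) = \left(\frac{1}{9} \left(-7\right) - 24\right) \left(0 - 61\right) = \left(- \frac{7}{9} - 24\right) \left(-61\right) = \left(- \frac{223}{9}\right) \left(-61\right) = \frac{13603}{9}$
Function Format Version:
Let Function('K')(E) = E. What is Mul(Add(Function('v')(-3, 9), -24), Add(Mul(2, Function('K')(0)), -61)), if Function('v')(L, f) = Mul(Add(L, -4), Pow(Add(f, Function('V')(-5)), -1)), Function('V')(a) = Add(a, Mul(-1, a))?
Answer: Rational(13603, 9) ≈ 1511.4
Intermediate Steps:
Function('V')(a) = 0
Function('v')(L, f) = Mul(Pow(f, -1), Add(-4, L)) (Function('v')(L, f) = Mul(Add(L, -4), Pow(Add(f, 0), -1)) = Mul(Add(-4, L), Pow(f, -1)) = Mul(Pow(f, -1), Add(-4, L)))
Mul(Add(Function('v')(-3, 9), -24), Add(Mul(2, Function('K')(0)), -61)) = Mul(Add(Mul(Pow(9, -1), Add(-4, -3)), -24), Add(Mul(2, 0), -61)) = Mul(Add(Mul(Rational(1, 9), -7), -24), Add(0, -61)) = Mul(Add(Rational(-7, 9), -24), -61) = Mul(Rational(-223, 9), -61) = Rational(13603, 9)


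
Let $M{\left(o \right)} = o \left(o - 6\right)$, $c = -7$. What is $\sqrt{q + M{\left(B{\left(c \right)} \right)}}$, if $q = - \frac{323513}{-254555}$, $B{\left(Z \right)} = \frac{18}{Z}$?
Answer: $\frac{\sqrt{30827717035}}{36365} \approx 4.8282$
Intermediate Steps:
$M{\left(o \right)} = o \left(-6 + o\right)$
$q = \frac{323513}{254555}$ ($q = \left(-323513\right) \left(- \frac{1}{254555}\right) = \frac{323513}{254555} \approx 1.2709$)
$\sqrt{q + M{\left(B{\left(c \right)} \right)}} = \sqrt{\frac{323513}{254555} + \frac{18}{-7} \left(-6 + \frac{18}{-7}\right)} = \sqrt{\frac{323513}{254555} + 18 \left(- \frac{1}{7}\right) \left(-6 + 18 \left(- \frac{1}{7}\right)\right)} = \sqrt{\frac{323513}{254555} - \frac{18 \left(-6 - \frac{18}{7}\right)}{7}} = \sqrt{\frac{323513}{254555} - - \frac{1080}{49}} = \sqrt{\frac{323513}{254555} + \frac{1080}{49}} = \sqrt{\frac{5934113}{254555}} = \frac{\sqrt{30827717035}}{36365}$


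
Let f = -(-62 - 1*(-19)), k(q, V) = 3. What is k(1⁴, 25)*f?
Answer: 129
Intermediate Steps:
f = 43 (f = -(-62 + 19) = -1*(-43) = 43)
k(1⁴, 25)*f = 3*43 = 129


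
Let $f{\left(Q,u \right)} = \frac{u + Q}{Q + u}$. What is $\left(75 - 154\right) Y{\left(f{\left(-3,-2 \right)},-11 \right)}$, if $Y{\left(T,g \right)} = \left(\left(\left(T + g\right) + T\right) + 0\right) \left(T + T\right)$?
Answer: $1422$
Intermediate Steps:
$f{\left(Q,u \right)} = 1$ ($f{\left(Q,u \right)} = \frac{Q + u}{Q + u} = 1$)
$Y{\left(T,g \right)} = 2 T \left(g + 2 T\right)$ ($Y{\left(T,g \right)} = \left(\left(g + 2 T\right) + 0\right) 2 T = \left(g + 2 T\right) 2 T = 2 T \left(g + 2 T\right)$)
$\left(75 - 154\right) Y{\left(f{\left(-3,-2 \right)},-11 \right)} = \left(75 - 154\right) 2 \cdot 1 \left(-11 + 2 \cdot 1\right) = - 79 \cdot 2 \cdot 1 \left(-11 + 2\right) = - 79 \cdot 2 \cdot 1 \left(-9\right) = \left(-79\right) \left(-18\right) = 1422$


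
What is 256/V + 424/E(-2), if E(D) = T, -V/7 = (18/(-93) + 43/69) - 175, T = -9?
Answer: -551670376/11762289 ≈ -46.902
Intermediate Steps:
V = 2613842/2139 (V = -7*((18/(-93) + 43/69) - 175) = -7*((18*(-1/93) + 43*(1/69)) - 175) = -7*((-6/31 + 43/69) - 175) = -7*(919/2139 - 175) = -7*(-373406/2139) = 2613842/2139 ≈ 1222.0)
E(D) = -9
256/V + 424/E(-2) = 256/(2613842/2139) + 424/(-9) = 256*(2139/2613842) + 424*(-1/9) = 273792/1306921 - 424/9 = -551670376/11762289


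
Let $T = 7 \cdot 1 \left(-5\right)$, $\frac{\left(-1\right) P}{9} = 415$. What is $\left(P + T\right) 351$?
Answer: $-1323270$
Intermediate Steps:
$P = -3735$ ($P = \left(-9\right) 415 = -3735$)
$T = -35$ ($T = 7 \left(-5\right) = -35$)
$\left(P + T\right) 351 = \left(-3735 - 35\right) 351 = \left(-3770\right) 351 = -1323270$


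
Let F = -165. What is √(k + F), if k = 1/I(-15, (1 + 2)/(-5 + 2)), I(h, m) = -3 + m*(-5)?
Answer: I*√658/2 ≈ 12.826*I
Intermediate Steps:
I(h, m) = -3 - 5*m
k = ½ (k = 1/(-3 - 5*(1 + 2)/(-5 + 2)) = 1/(-3 - 15/(-3)) = 1/(-3 - 15*(-1)/3) = 1/(-3 - 5*(-1)) = 1/(-3 + 5) = 1/2 = ½ ≈ 0.50000)
√(k + F) = √(½ - 165) = √(-329/2) = I*√658/2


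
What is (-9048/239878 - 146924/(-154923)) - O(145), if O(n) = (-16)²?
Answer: -4739894236448/18581309697 ≈ -255.09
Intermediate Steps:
O(n) = 256
(-9048/239878 - 146924/(-154923)) - O(145) = (-9048/239878 - 146924/(-154923)) - 1*256 = (-9048*1/239878 - 146924*(-1/154923)) - 256 = (-4524/119939 + 146924/154923) - 256 = 16921045984/18581309697 - 256 = -4739894236448/18581309697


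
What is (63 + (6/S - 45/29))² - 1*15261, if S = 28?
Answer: -1888810971/164836 ≈ -11459.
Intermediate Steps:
(63 + (6/S - 45/29))² - 1*15261 = (63 + (6/28 - 45/29))² - 1*15261 = (63 + (6*(1/28) - 45*1/29))² - 15261 = (63 + (3/14 - 45/29))² - 15261 = (63 - 543/406)² - 15261 = (25035/406)² - 15261 = 626751225/164836 - 15261 = -1888810971/164836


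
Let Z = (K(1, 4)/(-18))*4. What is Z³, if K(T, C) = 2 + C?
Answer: -64/27 ≈ -2.3704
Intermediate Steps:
Z = -4/3 (Z = ((2 + 4)/(-18))*4 = (6*(-1/18))*4 = -⅓*4 = -4/3 ≈ -1.3333)
Z³ = (-4/3)³ = -64/27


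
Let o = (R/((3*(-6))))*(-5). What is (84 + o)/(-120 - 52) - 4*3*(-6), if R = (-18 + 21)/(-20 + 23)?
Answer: 221395/3096 ≈ 71.510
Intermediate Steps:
R = 1 (R = 3/3 = 3*(1/3) = 1)
o = 5/18 (o = (1/(3*(-6)))*(-5) = (1/(-18))*(-5) = (1*(-1/18))*(-5) = -1/18*(-5) = 5/18 ≈ 0.27778)
(84 + o)/(-120 - 52) - 4*3*(-6) = (84 + 5/18)/(-120 - 52) - 4*3*(-6) = (1517/18)/(-172) - 12*(-6) = (1517/18)*(-1/172) - 1*(-72) = -1517/3096 + 72 = 221395/3096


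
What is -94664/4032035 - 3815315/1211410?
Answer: -3099632106453/976889503870 ≈ -3.1730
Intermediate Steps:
-94664/4032035 - 3815315/1211410 = -94664*1/4032035 - 3815315*1/1211410 = -94664/4032035 - 763063/242282 = -3099632106453/976889503870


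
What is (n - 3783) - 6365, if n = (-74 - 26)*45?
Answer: -14648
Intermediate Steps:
n = -4500 (n = -100*45 = -4500)
(n - 3783) - 6365 = (-4500 - 3783) - 6365 = -8283 - 6365 = -14648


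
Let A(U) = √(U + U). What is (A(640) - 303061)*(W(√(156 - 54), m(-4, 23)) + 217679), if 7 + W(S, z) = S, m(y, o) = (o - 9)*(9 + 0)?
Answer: -(217672 + √102)*(303061 - 16*√5) ≈ -6.5963e+10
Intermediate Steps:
m(y, o) = -81 + 9*o (m(y, o) = (-9 + o)*9 = -81 + 9*o)
W(S, z) = -7 + S
A(U) = √2*√U (A(U) = √(2*U) = √2*√U)
(A(640) - 303061)*(W(√(156 - 54), m(-4, 23)) + 217679) = (√2*√640 - 303061)*((-7 + √(156 - 54)) + 217679) = (√2*(8*√10) - 303061)*((-7 + √102) + 217679) = (16*√5 - 303061)*(217672 + √102) = (-303061 + 16*√5)*(217672 + √102)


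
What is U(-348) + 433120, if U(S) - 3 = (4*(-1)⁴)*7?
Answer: 433151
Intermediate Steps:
U(S) = 31 (U(S) = 3 + (4*(-1)⁴)*7 = 3 + (4*1)*7 = 3 + 4*7 = 3 + 28 = 31)
U(-348) + 433120 = 31 + 433120 = 433151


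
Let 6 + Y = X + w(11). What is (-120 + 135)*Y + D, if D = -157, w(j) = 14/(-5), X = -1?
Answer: -304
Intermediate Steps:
w(j) = -14/5 (w(j) = 14*(-⅕) = -14/5)
Y = -49/5 (Y = -6 + (-1 - 14/5) = -6 - 19/5 = -49/5 ≈ -9.8000)
(-120 + 135)*Y + D = (-120 + 135)*(-49/5) - 157 = 15*(-49/5) - 157 = -147 - 157 = -304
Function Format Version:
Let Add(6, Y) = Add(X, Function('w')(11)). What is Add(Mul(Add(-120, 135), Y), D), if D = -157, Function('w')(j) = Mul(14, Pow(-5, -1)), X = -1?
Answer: -304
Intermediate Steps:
Function('w')(j) = Rational(-14, 5) (Function('w')(j) = Mul(14, Rational(-1, 5)) = Rational(-14, 5))
Y = Rational(-49, 5) (Y = Add(-6, Add(-1, Rational(-14, 5))) = Add(-6, Rational(-19, 5)) = Rational(-49, 5) ≈ -9.8000)
Add(Mul(Add(-120, 135), Y), D) = Add(Mul(Add(-120, 135), Rational(-49, 5)), -157) = Add(Mul(15, Rational(-49, 5)), -157) = Add(-147, -157) = -304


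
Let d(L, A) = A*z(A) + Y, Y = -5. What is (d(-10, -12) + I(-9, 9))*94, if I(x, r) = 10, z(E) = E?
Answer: 14006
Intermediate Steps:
d(L, A) = -5 + A² (d(L, A) = A*A - 5 = A² - 5 = -5 + A²)
(d(-10, -12) + I(-9, 9))*94 = ((-5 + (-12)²) + 10)*94 = ((-5 + 144) + 10)*94 = (139 + 10)*94 = 149*94 = 14006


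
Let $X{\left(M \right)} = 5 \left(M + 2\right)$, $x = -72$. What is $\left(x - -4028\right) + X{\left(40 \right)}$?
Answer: $4166$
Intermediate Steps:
$X{\left(M \right)} = 10 + 5 M$ ($X{\left(M \right)} = 5 \left(2 + M\right) = 10 + 5 M$)
$\left(x - -4028\right) + X{\left(40 \right)} = \left(-72 - -4028\right) + \left(10 + 5 \cdot 40\right) = \left(-72 + 4028\right) + \left(10 + 200\right) = 3956 + 210 = 4166$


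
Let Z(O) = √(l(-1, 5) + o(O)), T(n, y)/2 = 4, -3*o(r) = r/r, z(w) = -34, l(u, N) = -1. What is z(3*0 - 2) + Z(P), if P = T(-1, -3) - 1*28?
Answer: -34 + 2*I*√3/3 ≈ -34.0 + 1.1547*I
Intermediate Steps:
o(r) = -⅓ (o(r) = -r/(3*r) = -⅓*1 = -⅓)
T(n, y) = 8 (T(n, y) = 2*4 = 8)
P = -20 (P = 8 - 1*28 = 8 - 28 = -20)
Z(O) = 2*I*√3/3 (Z(O) = √(-1 - ⅓) = √(-4/3) = 2*I*√3/3)
z(3*0 - 2) + Z(P) = -34 + 2*I*√3/3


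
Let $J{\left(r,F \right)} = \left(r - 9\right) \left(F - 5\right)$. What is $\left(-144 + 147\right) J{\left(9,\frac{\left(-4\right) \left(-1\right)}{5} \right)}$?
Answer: $0$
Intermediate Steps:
$J{\left(r,F \right)} = \left(-9 + r\right) \left(-5 + F\right)$
$\left(-144 + 147\right) J{\left(9,\frac{\left(-4\right) \left(-1\right)}{5} \right)} = \left(-144 + 147\right) \left(45 - 9 \frac{\left(-4\right) \left(-1\right)}{5} - 45 + \frac{\left(-4\right) \left(-1\right)}{5} \cdot 9\right) = 3 \left(45 - 9 \cdot 4 \cdot \frac{1}{5} - 45 + 4 \cdot \frac{1}{5} \cdot 9\right) = 3 \left(45 - \frac{36}{5} - 45 + \frac{4}{5} \cdot 9\right) = 3 \left(45 - \frac{36}{5} - 45 + \frac{36}{5}\right) = 3 \cdot 0 = 0$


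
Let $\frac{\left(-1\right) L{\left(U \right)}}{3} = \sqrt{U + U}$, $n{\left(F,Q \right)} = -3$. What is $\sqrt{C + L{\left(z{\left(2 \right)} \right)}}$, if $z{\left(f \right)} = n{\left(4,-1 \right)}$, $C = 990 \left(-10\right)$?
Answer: $\sqrt{-9900 - 3 i \sqrt{6}} \approx 0.0369 - 99.499 i$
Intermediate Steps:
$C = -9900$
$z{\left(f \right)} = -3$
$L{\left(U \right)} = - 3 \sqrt{2} \sqrt{U}$ ($L{\left(U \right)} = - 3 \sqrt{U + U} = - 3 \sqrt{2 U} = - 3 \sqrt{2} \sqrt{U}$)
$\sqrt{C + L{\left(z{\left(2 \right)} \right)}} = \sqrt{-9900 - 3 \sqrt{2} \sqrt{-3}} = \sqrt{-9900 - 3 \sqrt{2} i \sqrt{3}} = \sqrt{-9900 - 3 i \sqrt{6}}$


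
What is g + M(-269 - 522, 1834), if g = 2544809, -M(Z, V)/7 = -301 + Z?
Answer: 2552453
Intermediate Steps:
M(Z, V) = 2107 - 7*Z (M(Z, V) = -7*(-301 + Z) = 2107 - 7*Z)
g + M(-269 - 522, 1834) = 2544809 + (2107 - 7*(-269 - 522)) = 2544809 + (2107 - 7*(-791)) = 2544809 + (2107 + 5537) = 2544809 + 7644 = 2552453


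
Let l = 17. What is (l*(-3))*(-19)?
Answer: 969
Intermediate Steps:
(l*(-3))*(-19) = (17*(-3))*(-19) = -51*(-19) = 969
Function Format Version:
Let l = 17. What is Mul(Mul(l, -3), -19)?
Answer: 969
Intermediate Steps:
Mul(Mul(l, -3), -19) = Mul(Mul(17, -3), -19) = Mul(-51, -19) = 969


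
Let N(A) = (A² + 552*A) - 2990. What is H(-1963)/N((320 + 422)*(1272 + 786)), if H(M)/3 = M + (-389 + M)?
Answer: -12945/2332681866178 ≈ -5.5494e-9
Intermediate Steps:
H(M) = -1167 + 6*M (H(M) = 3*(M + (-389 + M)) = 3*(-389 + 2*M) = -1167 + 6*M)
N(A) = -2990 + A² + 552*A
H(-1963)/N((320 + 422)*(1272 + 786)) = (-1167 + 6*(-1963))/(-2990 + ((320 + 422)*(1272 + 786))² + 552*((320 + 422)*(1272 + 786))) = (-1167 - 11778)/(-2990 + (742*2058)² + 552*(742*2058)) = -12945/(-2990 + 1527036² + 552*1527036) = -12945/(-2990 + 2331838945296 + 842923872) = -12945/2332681866178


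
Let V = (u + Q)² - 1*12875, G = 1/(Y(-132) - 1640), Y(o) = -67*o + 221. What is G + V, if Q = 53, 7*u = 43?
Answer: -3411631526/363825 ≈ -9377.1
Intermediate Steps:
Y(o) = 221 - 67*o
u = 43/7 (u = (⅐)*43 = 43/7 ≈ 6.1429)
G = 1/7425 (G = 1/((221 - 67*(-132)) - 1640) = 1/((221 + 8844) - 1640) = 1/(9065 - 1640) = 1/7425 ≈ 0.00013468)
V = -459479/49 (V = (43/7 + 53)² - 1*12875 = (414/7)² - 12875 = 171396/49 - 12875 = -459479/49 ≈ -9377.1)
G + V = 1/7425 - 459479/49 = -3411631526/363825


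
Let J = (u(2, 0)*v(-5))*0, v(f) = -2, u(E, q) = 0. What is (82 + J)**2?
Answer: 6724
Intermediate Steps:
J = 0 (J = (0*(-2))*0 = 0*0 = 0)
(82 + J)**2 = (82 + 0)**2 = 82**2 = 6724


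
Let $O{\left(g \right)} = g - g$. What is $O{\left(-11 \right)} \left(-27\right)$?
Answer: $0$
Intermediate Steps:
$O{\left(g \right)} = 0$
$O{\left(-11 \right)} \left(-27\right) = 0 \left(-27\right) = 0$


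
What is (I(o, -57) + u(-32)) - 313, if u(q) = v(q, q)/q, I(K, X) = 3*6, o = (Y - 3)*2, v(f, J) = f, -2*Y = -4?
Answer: -294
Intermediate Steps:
Y = 2 (Y = -½*(-4) = 2)
o = -2 (o = (2 - 3)*2 = -1*2 = -2)
I(K, X) = 18
u(q) = 1 (u(q) = q/q = 1)
(I(o, -57) + u(-32)) - 313 = (18 + 1) - 313 = 19 - 313 = -294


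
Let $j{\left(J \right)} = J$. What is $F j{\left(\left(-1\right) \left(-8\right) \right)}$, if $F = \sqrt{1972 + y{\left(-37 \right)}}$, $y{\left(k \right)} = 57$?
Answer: $8 \sqrt{2029} \approx 360.36$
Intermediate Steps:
$F = \sqrt{2029}$ ($F = \sqrt{1972 + 57} = \sqrt{2029} \approx 45.044$)
$F j{\left(\left(-1\right) \left(-8\right) \right)} = \sqrt{2029} \left(\left(-1\right) \left(-8\right)\right) = \sqrt{2029} \cdot 8 = 8 \sqrt{2029}$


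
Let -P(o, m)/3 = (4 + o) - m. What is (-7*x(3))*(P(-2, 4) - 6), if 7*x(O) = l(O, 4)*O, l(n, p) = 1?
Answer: 0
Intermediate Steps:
P(o, m) = -12 - 3*o + 3*m (P(o, m) = -3*((4 + o) - m) = -3*(4 + o - m) = -12 - 3*o + 3*m)
x(O) = O/7 (x(O) = (1*O)/7 = O/7)
(-7*x(3))*(P(-2, 4) - 6) = (-3)*((-12 - 3*(-2) + 3*4) - 6) = (-7*3/7)*((-12 + 6 + 12) - 6) = -3*(6 - 6) = -3*0 = 0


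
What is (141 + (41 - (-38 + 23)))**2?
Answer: 38809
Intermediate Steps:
(141 + (41 - (-38 + 23)))**2 = (141 + (41 - 1*(-15)))**2 = (141 + (41 + 15))**2 = (141 + 56)**2 = 197**2 = 38809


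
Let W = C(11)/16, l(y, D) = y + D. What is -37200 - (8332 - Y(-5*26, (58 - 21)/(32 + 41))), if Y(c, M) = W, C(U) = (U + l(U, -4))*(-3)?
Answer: -364283/8 ≈ -45535.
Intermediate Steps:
l(y, D) = D + y
C(U) = 12 - 6*U (C(U) = (U + (-4 + U))*(-3) = (-4 + 2*U)*(-3) = 12 - 6*U)
W = -27/8 (W = (12 - 6*11)/16 = (12 - 66)*(1/16) = -54*1/16 = -27/8 ≈ -3.3750)
Y(c, M) = -27/8
-37200 - (8332 - Y(-5*26, (58 - 21)/(32 + 41))) = -37200 - (8332 - 1*(-27/8)) = -37200 - (8332 + 27/8) = -37200 - 1*66683/8 = -37200 - 66683/8 = -364283/8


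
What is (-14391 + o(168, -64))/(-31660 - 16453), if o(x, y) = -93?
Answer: 14484/48113 ≈ 0.30104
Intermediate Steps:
(-14391 + o(168, -64))/(-31660 - 16453) = (-14391 - 93)/(-31660 - 16453) = -14484/(-48113) = -14484*(-1/48113) = 14484/48113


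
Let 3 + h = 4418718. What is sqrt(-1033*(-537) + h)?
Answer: 6*sqrt(138151) ≈ 2230.1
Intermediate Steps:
h = 4418715 (h = -3 + 4418718 = 4418715)
sqrt(-1033*(-537) + h) = sqrt(-1033*(-537) + 4418715) = sqrt(554721 + 4418715) = sqrt(4973436) = 6*sqrt(138151)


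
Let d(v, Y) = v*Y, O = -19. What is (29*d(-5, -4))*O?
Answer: -11020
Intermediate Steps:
d(v, Y) = Y*v
(29*d(-5, -4))*O = (29*(-4*(-5)))*(-19) = (29*20)*(-19) = 580*(-19) = -11020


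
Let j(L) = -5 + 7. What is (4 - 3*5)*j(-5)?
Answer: -22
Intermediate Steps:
j(L) = 2
(4 - 3*5)*j(-5) = (4 - 3*5)*2 = (4 - 15)*2 = -11*2 = -22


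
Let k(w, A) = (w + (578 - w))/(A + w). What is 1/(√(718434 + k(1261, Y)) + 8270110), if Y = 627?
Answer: 1561396768/12912922889364083 - 4*√40013917115/64564614446820415 ≈ 1.2091e-7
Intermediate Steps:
k(w, A) = 578/(A + w)
1/(√(718434 + k(1261, Y)) + 8270110) = 1/(√(718434 + 578/(627 + 1261)) + 8270110) = 1/(√(718434 + 578/1888) + 8270110) = 1/(√(718434 + 578*(1/1888)) + 8270110) = 1/(√(718434 + 289/944) + 8270110) = 1/(√(678201985/944) + 8270110) = 1/(√40013917115/236 + 8270110) = 1/(8270110 + √40013917115/236)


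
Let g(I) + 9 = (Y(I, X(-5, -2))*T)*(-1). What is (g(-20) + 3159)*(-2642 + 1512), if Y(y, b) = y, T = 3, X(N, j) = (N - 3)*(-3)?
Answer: -3627300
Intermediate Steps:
X(N, j) = 9 - 3*N (X(N, j) = (-3 + N)*(-3) = 9 - 3*N)
g(I) = -9 - 3*I (g(I) = -9 + (I*3)*(-1) = -9 + (3*I)*(-1) = -9 - 3*I)
(g(-20) + 3159)*(-2642 + 1512) = ((-9 - 3*(-20)) + 3159)*(-2642 + 1512) = ((-9 + 60) + 3159)*(-1130) = (51 + 3159)*(-1130) = 3210*(-1130) = -3627300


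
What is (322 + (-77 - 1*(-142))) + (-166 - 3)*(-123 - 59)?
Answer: 31145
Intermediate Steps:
(322 + (-77 - 1*(-142))) + (-166 - 3)*(-123 - 59) = (322 + (-77 + 142)) - 169*(-182) = (322 + 65) + 30758 = 387 + 30758 = 31145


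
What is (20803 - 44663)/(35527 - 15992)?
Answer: -4772/3907 ≈ -1.2214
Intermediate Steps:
(20803 - 44663)/(35527 - 15992) = -23860/19535 = -23860*1/19535 = -4772/3907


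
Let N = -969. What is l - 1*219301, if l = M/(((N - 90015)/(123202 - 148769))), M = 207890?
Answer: -7318879277/45492 ≈ -1.6088e+5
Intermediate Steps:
l = 2657561815/45492 (l = 207890/(((-969 - 90015)/(123202 - 148769))) = 207890/((-90984/(-25567))) = 207890/((-90984*(-1/25567))) = 207890/(90984/25567) = 207890*(25567/90984) = 2657561815/45492 ≈ 58418.)
l - 1*219301 = 2657561815/45492 - 1*219301 = 2657561815/45492 - 219301 = -7318879277/45492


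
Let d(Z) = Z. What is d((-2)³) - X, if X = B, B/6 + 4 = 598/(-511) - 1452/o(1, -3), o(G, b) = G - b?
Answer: 1124722/511 ≈ 2201.0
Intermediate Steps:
B = -1128810/511 (B = -24 + 6*(598/(-511) - 1452/(1 - 1*(-3))) = -24 + 6*(598*(-1/511) - 1452/(1 + 3)) = -24 + 6*(-598/511 - 1452/4) = -24 + 6*(-598/511 - 1452*¼) = -24 + 6*(-598/511 - 363) = -24 + 6*(-186091/511) = -24 - 1116546/511 = -1128810/511 ≈ -2209.0)
X = -1128810/511 ≈ -2209.0
d((-2)³) - X = (-2)³ - 1*(-1128810/511) = -8 + 1128810/511 = 1124722/511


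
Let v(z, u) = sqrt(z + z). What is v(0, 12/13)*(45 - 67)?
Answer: 0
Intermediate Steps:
v(z, u) = sqrt(2)*sqrt(z) (v(z, u) = sqrt(2*z) = sqrt(2)*sqrt(z))
v(0, 12/13)*(45 - 67) = (sqrt(2)*sqrt(0))*(45 - 67) = (sqrt(2)*0)*(-22) = 0*(-22) = 0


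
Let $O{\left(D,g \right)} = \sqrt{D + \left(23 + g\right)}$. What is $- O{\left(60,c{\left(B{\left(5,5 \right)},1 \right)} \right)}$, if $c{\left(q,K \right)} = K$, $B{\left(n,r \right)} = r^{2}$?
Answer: $- 2 \sqrt{21} \approx -9.1651$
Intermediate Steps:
$O{\left(D,g \right)} = \sqrt{23 + D + g}$
$- O{\left(60,c{\left(B{\left(5,5 \right)},1 \right)} \right)} = - \sqrt{23 + 60 + 1} = - \sqrt{84} = - 2 \sqrt{21}$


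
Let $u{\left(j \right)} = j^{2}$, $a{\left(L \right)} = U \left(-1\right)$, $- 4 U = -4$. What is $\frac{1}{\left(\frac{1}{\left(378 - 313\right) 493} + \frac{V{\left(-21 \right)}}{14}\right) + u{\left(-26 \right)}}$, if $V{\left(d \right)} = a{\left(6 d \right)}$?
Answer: $\frac{448630}{303241849} \approx 0.0014794$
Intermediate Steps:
$U = 1$ ($U = \left(- \frac{1}{4}\right) \left(-4\right) = 1$)
$a{\left(L \right)} = -1$ ($a{\left(L \right)} = 1 \left(-1\right) = -1$)
$V{\left(d \right)} = -1$
$\frac{1}{\left(\frac{1}{\left(378 - 313\right) 493} + \frac{V{\left(-21 \right)}}{14}\right) + u{\left(-26 \right)}} = \frac{1}{\left(\frac{1}{\left(378 - 313\right) 493} - \frac{1}{14}\right) + \left(-26\right)^{2}} = \frac{1}{\left(\frac{1}{65} \cdot \frac{1}{493} - \frac{1}{14}\right) + 676} = \frac{1}{\left(\frac{1}{32045} - \frac{1}{14}\right) + 676} = \frac{1}{- \frac{32031}{448630} + 676} = \frac{1}{\frac{303241849}{448630}} = \frac{448630}{303241849}$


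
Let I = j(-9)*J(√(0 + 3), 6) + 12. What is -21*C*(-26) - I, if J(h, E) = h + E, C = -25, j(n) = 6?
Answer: -13698 - 6*√3 ≈ -13708.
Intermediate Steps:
J(h, E) = E + h
I = 48 + 6*√3 (I = 6*(6 + √(0 + 3)) + 12 = 6*(6 + √3) + 12 = (36 + 6*√3) + 12 = 48 + 6*√3 ≈ 58.392)
-21*C*(-26) - I = -21*(-25)*(-26) - (48 + 6*√3) = 525*(-26) + (-48 - 6*√3) = -13650 + (-48 - 6*√3) = -13698 - 6*√3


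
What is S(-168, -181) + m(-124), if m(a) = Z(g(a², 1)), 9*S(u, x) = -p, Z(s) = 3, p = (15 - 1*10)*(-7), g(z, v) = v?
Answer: 62/9 ≈ 6.8889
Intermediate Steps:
p = -35 (p = (15 - 10)*(-7) = 5*(-7) = -35)
S(u, x) = 35/9 (S(u, x) = (-1*(-35))/9 = (⅑)*35 = 35/9)
m(a) = 3
S(-168, -181) + m(-124) = 35/9 + 3 = 62/9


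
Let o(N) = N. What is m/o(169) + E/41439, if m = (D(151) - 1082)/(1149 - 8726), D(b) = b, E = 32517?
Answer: 13892340310/17687726069 ≈ 0.78542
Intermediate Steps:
m = 931/7577 (m = (151 - 1082)/(1149 - 8726) = -931/(-7577) = -931*(-1/7577) = 931/7577 ≈ 0.12287)
m/o(169) + E/41439 = (931/7577)/169 + 32517/41439 = (931/7577)*(1/169) + 32517*(1/41439) = 931/1280513 + 10839/13813 = 13892340310/17687726069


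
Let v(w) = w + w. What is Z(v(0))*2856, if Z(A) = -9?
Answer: -25704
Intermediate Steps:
v(w) = 2*w
Z(v(0))*2856 = -9*2856 = -25704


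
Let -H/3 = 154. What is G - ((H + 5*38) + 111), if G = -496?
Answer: -335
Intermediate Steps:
H = -462 (H = -3*154 = -462)
G - ((H + 5*38) + 111) = -496 - ((-462 + 5*38) + 111) = -496 - ((-462 + 190) + 111) = -496 - (-272 + 111) = -496 - 1*(-161) = -496 + 161 = -335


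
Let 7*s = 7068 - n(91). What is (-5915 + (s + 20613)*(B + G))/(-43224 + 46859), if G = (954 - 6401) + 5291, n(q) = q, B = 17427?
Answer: 2612508223/25445 ≈ 1.0267e+5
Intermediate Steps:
G = -156 (G = -5447 + 5291 = -156)
s = 6977/7 (s = (7068 - 1*91)/7 = (7068 - 91)/7 = (⅐)*6977 = 6977/7 ≈ 996.71)
(-5915 + (s + 20613)*(B + G))/(-43224 + 46859) = (-5915 + (6977/7 + 20613)*(17427 - 156))/(-43224 + 46859) = (-5915 + (151268/7)*17271)/3635 = (-5915 + 2612549628/7)*(1/3635) = (2612508223/7)*(1/3635) = 2612508223/25445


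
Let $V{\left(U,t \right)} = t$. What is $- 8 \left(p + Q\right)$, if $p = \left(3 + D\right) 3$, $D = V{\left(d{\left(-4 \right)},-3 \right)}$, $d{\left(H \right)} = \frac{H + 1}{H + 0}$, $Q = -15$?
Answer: $120$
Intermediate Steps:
$d{\left(H \right)} = \frac{1 + H}{H}$
$D = -3$
$p = 0$ ($p = \left(3 - 3\right) 3 = 0 \cdot 3 = 0$)
$- 8 \left(p + Q\right) = - 8 \left(0 - 15\right) = \left(-8\right) \left(-15\right) = 120$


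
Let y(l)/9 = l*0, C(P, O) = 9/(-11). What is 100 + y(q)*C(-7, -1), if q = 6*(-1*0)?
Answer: 100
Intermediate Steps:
C(P, O) = -9/11 (C(P, O) = 9*(-1/11) = -9/11)
q = 0 (q = 6*0 = 0)
y(l) = 0 (y(l) = 9*(l*0) = 9*0 = 0)
100 + y(q)*C(-7, -1) = 100 + 0*(-9/11) = 100 + 0 = 100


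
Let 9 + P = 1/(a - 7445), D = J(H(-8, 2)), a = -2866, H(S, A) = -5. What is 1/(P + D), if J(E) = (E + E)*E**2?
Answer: -10311/2670550 ≈ -0.0038610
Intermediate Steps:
J(E) = 2*E**3 (J(E) = (2*E)*E**2 = 2*E**3)
D = -250 (D = 2*(-5)**3 = 2*(-125) = -250)
P = -92800/10311 (P = -9 + 1/(-2866 - 7445) = -9 + 1/(-10311) = -9 - 1/10311 = -92800/10311 ≈ -9.0001)
1/(P + D) = 1/(-92800/10311 - 250) = 1/(-2670550/10311) = -10311/2670550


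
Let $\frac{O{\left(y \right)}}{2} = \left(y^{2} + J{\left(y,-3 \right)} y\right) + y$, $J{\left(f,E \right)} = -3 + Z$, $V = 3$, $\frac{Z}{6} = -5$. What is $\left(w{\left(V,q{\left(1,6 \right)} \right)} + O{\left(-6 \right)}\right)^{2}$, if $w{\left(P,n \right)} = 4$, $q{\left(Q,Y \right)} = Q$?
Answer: $211600$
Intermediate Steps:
$Z = -30$ ($Z = 6 \left(-5\right) = -30$)
$J{\left(f,E \right)} = -33$ ($J{\left(f,E \right)} = -3 - 30 = -33$)
$O{\left(y \right)} = - 64 y + 2 y^{2}$ ($O{\left(y \right)} = 2 \left(\left(y^{2} - 33 y\right) + y\right) = 2 \left(y^{2} - 32 y\right) = - 64 y + 2 y^{2}$)
$\left(w{\left(V,q{\left(1,6 \right)} \right)} + O{\left(-6 \right)}\right)^{2} = \left(4 + 2 \left(-6\right) \left(-32 - 6\right)\right)^{2} = \left(4 + 2 \left(-6\right) \left(-38\right)\right)^{2} = \left(4 + 456\right)^{2} = 460^{2} = 211600$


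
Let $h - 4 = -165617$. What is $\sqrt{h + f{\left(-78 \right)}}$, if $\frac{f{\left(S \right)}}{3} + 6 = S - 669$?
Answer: $8 i \sqrt{2623} \approx 409.72 i$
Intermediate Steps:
$h = -165613$ ($h = 4 - 165617 = -165613$)
$f{\left(S \right)} = -2025 + 3 S$ ($f{\left(S \right)} = -18 + 3 \left(S - 669\right) = -18 + 3 \left(-669 + S\right) = -18 + \left(-2007 + 3 S\right) = -2025 + 3 S$)
$\sqrt{h + f{\left(-78 \right)}} = \sqrt{-165613 + \left(-2025 + 3 \left(-78\right)\right)} = \sqrt{-165613 - 2259} = \sqrt{-167872} = 8 i \sqrt{2623}$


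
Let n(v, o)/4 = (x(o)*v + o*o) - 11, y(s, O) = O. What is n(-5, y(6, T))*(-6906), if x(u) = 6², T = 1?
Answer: 5248560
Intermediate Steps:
x(u) = 36
n(v, o) = -44 + 4*o² + 144*v (n(v, o) = 4*((36*v + o*o) - 11) = 4*((36*v + o²) - 11) = 4*((o² + 36*v) - 11) = 4*(-11 + o² + 36*v) = -44 + 4*o² + 144*v)
n(-5, y(6, T))*(-6906) = (-44 + 4*1² + 144*(-5))*(-6906) = (-44 + 4*1 - 720)*(-6906) = (-44 + 4 - 720)*(-6906) = -760*(-6906) = 5248560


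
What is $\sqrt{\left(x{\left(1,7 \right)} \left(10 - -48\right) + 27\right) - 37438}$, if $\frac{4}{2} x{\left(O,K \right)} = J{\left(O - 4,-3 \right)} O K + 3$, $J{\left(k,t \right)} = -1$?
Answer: $i \sqrt{37527} \approx 193.72 i$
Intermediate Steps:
$x{\left(O,K \right)} = \frac{3}{2} - \frac{K O}{2}$ ($x{\left(O,K \right)} = \frac{- O K + 3}{2} = \frac{- K O + 3}{2} = \frac{3 - K O}{2} = \frac{3}{2} - \frac{K O}{2}$)
$\sqrt{\left(x{\left(1,7 \right)} \left(10 - -48\right) + 27\right) - 37438} = \sqrt{\left(\left(\frac{3}{2} - \frac{7}{2} \cdot 1\right) \left(10 - -48\right) + 27\right) - 37438} = \sqrt{\left(\left(\frac{3}{2} - \frac{7}{2}\right) \left(10 + 48\right) + 27\right) - 37438} = \sqrt{\left(\left(-2\right) 58 + 27\right) - 37438} = \sqrt{\left(-116 + 27\right) - 37438} = \sqrt{-89 - 37438} = \sqrt{-37527} = i \sqrt{37527}$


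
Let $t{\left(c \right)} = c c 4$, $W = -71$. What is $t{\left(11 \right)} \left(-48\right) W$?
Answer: $1649472$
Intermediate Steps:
$t{\left(c \right)} = 4 c^{2}$ ($t{\left(c \right)} = c^{2} \cdot 4 = 4 c^{2}$)
$t{\left(11 \right)} \left(-48\right) W = 4 \cdot 11^{2} \left(-48\right) \left(-71\right) = 4 \cdot 121 \left(-48\right) \left(-71\right) = 484 \left(-48\right) \left(-71\right) = \left(-23232\right) \left(-71\right) = 1649472$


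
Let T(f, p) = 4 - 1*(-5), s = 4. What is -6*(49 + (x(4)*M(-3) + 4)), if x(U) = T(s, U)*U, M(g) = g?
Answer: 330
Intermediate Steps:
T(f, p) = 9 (T(f, p) = 4 + 5 = 9)
x(U) = 9*U
-6*(49 + (x(4)*M(-3) + 4)) = -6*(49 + ((9*4)*(-3) + 4)) = -6*(49 + (36*(-3) + 4)) = -6*(49 + (-108 + 4)) = -6*(49 - 104) = -6*(-55) = 330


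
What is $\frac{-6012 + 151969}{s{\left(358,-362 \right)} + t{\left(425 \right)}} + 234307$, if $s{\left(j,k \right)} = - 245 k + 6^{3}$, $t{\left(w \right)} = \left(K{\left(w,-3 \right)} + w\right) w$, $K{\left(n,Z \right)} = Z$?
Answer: $\frac{62854404549}{268256} \approx 2.3431 \cdot 10^{5}$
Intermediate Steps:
$t{\left(w \right)} = w \left(-3 + w\right)$ ($t{\left(w \right)} = \left(-3 + w\right) w = w \left(-3 + w\right)$)
$s{\left(j,k \right)} = 216 - 245 k$ ($s{\left(j,k \right)} = - 245 k + 216 = 216 - 245 k$)
$\frac{-6012 + 151969}{s{\left(358,-362 \right)} + t{\left(425 \right)}} + 234307 = \frac{-6012 + 151969}{\left(216 - -88690\right) + 425 \left(-3 + 425\right)} + 234307 = \frac{145957}{\left(216 + 88690\right) + 425 \cdot 422} + 234307 = \frac{145957}{88906 + 179350} + 234307 = \frac{145957}{268256} + 234307 = \frac{62854404549}{268256}$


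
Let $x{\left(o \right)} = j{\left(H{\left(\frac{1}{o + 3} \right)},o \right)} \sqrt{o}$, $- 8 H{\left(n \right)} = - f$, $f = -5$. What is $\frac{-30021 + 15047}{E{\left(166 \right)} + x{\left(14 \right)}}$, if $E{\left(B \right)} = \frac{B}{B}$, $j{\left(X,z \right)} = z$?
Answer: $\frac{14974}{2743} - \frac{209636 \sqrt{14}}{2743} \approx -280.5$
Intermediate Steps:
$H{\left(n \right)} = - \frac{5}{8}$ ($H{\left(n \right)} = - \frac{\left(-1\right) \left(-5\right)}{8} = \left(- \frac{1}{8}\right) 5 = - \frac{5}{8}$)
$E{\left(B \right)} = 1$
$x{\left(o \right)} = o^{\frac{3}{2}}$ ($x{\left(o \right)} = o \sqrt{o} = o^{\frac{3}{2}}$)
$\frac{-30021 + 15047}{E{\left(166 \right)} + x{\left(14 \right)}} = \frac{-30021 + 15047}{1 + 14^{\frac{3}{2}}} = - \frac{14974}{1 + 14 \sqrt{14}}$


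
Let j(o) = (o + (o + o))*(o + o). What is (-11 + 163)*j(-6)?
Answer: 32832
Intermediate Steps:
j(o) = 6*o**2 (j(o) = (o + 2*o)*(2*o) = (3*o)*(2*o) = 6*o**2)
(-11 + 163)*j(-6) = (-11 + 163)*(6*(-6)**2) = 152*(6*36) = 152*216 = 32832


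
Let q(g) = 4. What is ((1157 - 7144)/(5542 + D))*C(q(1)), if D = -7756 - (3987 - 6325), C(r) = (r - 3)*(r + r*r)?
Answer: -29935/31 ≈ -965.65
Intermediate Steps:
C(r) = (-3 + r)*(r + r**2)
D = -5418 (D = -7756 - 1*(-2338) = -7756 + 2338 = -5418)
((1157 - 7144)/(5542 + D))*C(q(1)) = ((1157 - 7144)/(5542 - 5418))*(4*(-3 + 4**2 - 2*4)) = (-5987/124)*(4*(-3 + 16 - 8)) = (-5987*1/124)*(4*5) = -5987/124*20 = -29935/31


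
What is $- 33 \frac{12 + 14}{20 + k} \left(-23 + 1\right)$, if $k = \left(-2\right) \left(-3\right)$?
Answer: $726$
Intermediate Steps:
$k = 6$
$- 33 \frac{12 + 14}{20 + k} \left(-23 + 1\right) = - 33 \frac{12 + 14}{20 + 6} \left(-23 + 1\right) = - 33 \cdot \frac{26}{26} \left(-22\right) = - 33 \cdot 26 \cdot \frac{1}{26} \left(-22\right) = \left(-33\right) 1 \left(-22\right) = \left(-33\right) \left(-22\right) = 726$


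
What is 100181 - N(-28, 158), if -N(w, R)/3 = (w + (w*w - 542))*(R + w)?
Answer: 183641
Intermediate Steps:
N(w, R) = -3*(R + w)*(-542 + w + w**2) (N(w, R) = -3*(w + (w*w - 542))*(R + w) = -3*(w + (w**2 - 542))*(R + w) = -3*(w + (-542 + w**2))*(R + w) = -3*(-542 + w + w**2)*(R + w) = -3*(R + w)*(-542 + w + w**2))
100181 - N(-28, 158) = 100181 - (-3*(-28)**2 - 3*(-28)**3 + 1626*158 + 1626*(-28) - 3*158*(-28) - 3*158*(-28)**2) = 100181 - (-3*784 - 3*(-21952) + 256908 - 45528 + 13272 - 3*158*784) = 100181 - (-2352 + 65856 + 256908 - 45528 + 13272 - 371616) = 100181 - 1*(-83460) = 100181 + 83460 = 183641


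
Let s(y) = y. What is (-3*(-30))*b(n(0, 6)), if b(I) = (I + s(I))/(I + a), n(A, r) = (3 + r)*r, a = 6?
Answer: 162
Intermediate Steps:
n(A, r) = r*(3 + r)
b(I) = 2*I/(6 + I) (b(I) = (I + I)/(I + 6) = (2*I)/(6 + I) = 2*I/(6 + I))
(-3*(-30))*b(n(0, 6)) = (-3*(-30))*(2*(6*(3 + 6))/(6 + 6*(3 + 6))) = 90*(2*(6*9)/(6 + 6*9)) = 90*(2*54/(6 + 54)) = 90*(2*54/60) = 90*(2*54*(1/60)) = 90*(9/5) = 162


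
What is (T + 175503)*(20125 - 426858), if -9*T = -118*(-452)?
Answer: -620752244003/9 ≈ -6.8972e+10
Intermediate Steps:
T = -53336/9 (T = -(-118)*(-452)/9 = -⅑*53336 = -53336/9 ≈ -5926.2)
(T + 175503)*(20125 - 426858) = (-53336/9 + 175503)*(20125 - 426858) = (1526191/9)*(-406733) = -620752244003/9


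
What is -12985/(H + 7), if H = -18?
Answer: 12985/11 ≈ 1180.5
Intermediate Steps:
-12985/(H + 7) = -12985/(-18 + 7) = -12985/(-11) = -1/11*(-12985) = 12985/11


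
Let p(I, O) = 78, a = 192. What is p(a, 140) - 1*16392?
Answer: -16314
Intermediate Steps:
p(a, 140) - 1*16392 = 78 - 1*16392 = 78 - 16392 = -16314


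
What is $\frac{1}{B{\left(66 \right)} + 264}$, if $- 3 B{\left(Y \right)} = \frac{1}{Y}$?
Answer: $\frac{198}{52271} \approx 0.0037879$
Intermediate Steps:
$B{\left(Y \right)} = - \frac{1}{3 Y}$
$\frac{1}{B{\left(66 \right)} + 264} = \frac{1}{- \frac{1}{3 \cdot 66} + 264} = \frac{1}{\left(- \frac{1}{3}\right) \frac{1}{66} + 264} = \frac{1}{- \frac{1}{198} + 264} = \frac{1}{\frac{52271}{198}} = \frac{198}{52271}$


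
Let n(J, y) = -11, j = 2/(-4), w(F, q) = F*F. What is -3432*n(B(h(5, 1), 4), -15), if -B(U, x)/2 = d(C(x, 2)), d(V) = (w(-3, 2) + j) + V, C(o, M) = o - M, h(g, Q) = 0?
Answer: 37752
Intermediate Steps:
w(F, q) = F²
j = -½ (j = 2*(-¼) = -½ ≈ -0.50000)
d(V) = 17/2 + V (d(V) = ((-3)² - ½) + V = (9 - ½) + V = 17/2 + V)
B(U, x) = -13 - 2*x (B(U, x) = -2*(17/2 + (x - 1*2)) = -2*(17/2 + (x - 2)) = -2*(17/2 + (-2 + x)) = -2*(13/2 + x) = -13 - 2*x)
-3432*n(B(h(5, 1), 4), -15) = -3432*(-11) = 37752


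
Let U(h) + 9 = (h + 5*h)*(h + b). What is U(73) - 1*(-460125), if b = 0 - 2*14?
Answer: 479826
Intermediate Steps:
b = -28 (b = 0 - 28 = -28)
U(h) = -9 + 6*h*(-28 + h) (U(h) = -9 + (h + 5*h)*(h - 28) = -9 + (6*h)*(-28 + h) = -9 + 6*h*(-28 + h))
U(73) - 1*(-460125) = (-9 - 168*73 + 6*73**2) - 1*(-460125) = (-9 - 12264 + 6*5329) + 460125 = (-9 - 12264 + 31974) + 460125 = 19701 + 460125 = 479826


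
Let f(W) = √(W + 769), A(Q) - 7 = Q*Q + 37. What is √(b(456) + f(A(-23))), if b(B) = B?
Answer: √(456 + √1342) ≈ 22.195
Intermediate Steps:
A(Q) = 44 + Q² (A(Q) = 7 + (Q*Q + 37) = 7 + (Q² + 37) = 7 + (37 + Q²) = 44 + Q²)
f(W) = √(769 + W)
√(b(456) + f(A(-23))) = √(456 + √(769 + (44 + (-23)²))) = √(456 + √(769 + (44 + 529))) = √(456 + √(769 + 573)) = √(456 + √1342)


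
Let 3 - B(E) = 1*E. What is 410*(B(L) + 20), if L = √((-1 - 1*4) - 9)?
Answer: 9430 - 410*I*√14 ≈ 9430.0 - 1534.1*I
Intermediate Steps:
L = I*√14 (L = √((-1 - 4) - 9) = √(-5 - 9) = √(-14) = I*√14 ≈ 3.7417*I)
B(E) = 3 - E
410*(B(L) + 20) = 410*((3 - I*√14) + 20) = 410*(23 - I*√14) = 9430 - 410*I*√14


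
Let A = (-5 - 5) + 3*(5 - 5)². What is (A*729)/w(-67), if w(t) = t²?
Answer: -7290/4489 ≈ -1.6240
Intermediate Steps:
A = -10 (A = -10 + 3*0² = -10 + 3*0 = -10 + 0 = -10)
(A*729)/w(-67) = (-10*729)/((-67)²) = -7290/4489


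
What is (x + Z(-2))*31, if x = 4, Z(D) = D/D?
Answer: 155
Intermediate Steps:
Z(D) = 1
(x + Z(-2))*31 = (4 + 1)*31 = 5*31 = 155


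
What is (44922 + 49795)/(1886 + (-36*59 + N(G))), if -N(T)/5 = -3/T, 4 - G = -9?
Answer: -1231321/3079 ≈ -399.91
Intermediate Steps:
G = 13 (G = 4 - 1*(-9) = 4 + 9 = 13)
N(T) = 15/T (N(T) = -(-15)/T = 15/T)
(44922 + 49795)/(1886 + (-36*59 + N(G))) = (44922 + 49795)/(1886 + (-36*59 + 15/13)) = 94717/(1886 + (-2124 + 15*(1/13))) = 94717/(1886 + (-2124 + 15/13)) = 94717/(1886 - 27597/13) = 94717/(-3079/13) = 94717*(-13/3079) = -1231321/3079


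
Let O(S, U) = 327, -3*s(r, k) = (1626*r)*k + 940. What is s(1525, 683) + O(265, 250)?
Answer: -1693600909/3 ≈ -5.6453e+8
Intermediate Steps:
s(r, k) = -940/3 - 542*k*r (s(r, k) = -((1626*r)*k + 940)/3 = -(1626*k*r + 940)/3 = -(940 + 1626*k*r)/3 = -940/3 - 542*k*r)
s(1525, 683) + O(265, 250) = (-940/3 - 542*683*1525) + 327 = (-940/3 - 564533650) + 327 = -1693601890/3 + 327 = -1693600909/3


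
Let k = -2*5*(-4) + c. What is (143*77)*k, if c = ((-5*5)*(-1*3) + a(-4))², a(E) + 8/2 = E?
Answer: 49868819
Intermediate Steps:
a(E) = -4 + E
c = 4489 (c = ((-5*5)*(-1*3) + (-4 - 4))² = (-25*(-3) - 8)² = (75 - 8)² = 67² = 4489)
k = 4529 (k = -2*5*(-4) + 4489 = -10*(-4) + 4489 = 40 + 4489 = 4529)
(143*77)*k = (143*77)*4529 = 11011*4529 = 49868819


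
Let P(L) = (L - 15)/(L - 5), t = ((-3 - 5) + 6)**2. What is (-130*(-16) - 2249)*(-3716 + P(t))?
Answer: 626145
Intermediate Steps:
t = 4 (t = (-8 + 6)**2 = (-2)**2 = 4)
P(L) = (-15 + L)/(-5 + L)
(-130*(-16) - 2249)*(-3716 + P(t)) = (-130*(-16) - 2249)*(-3716 + (-15 + 4)/(-5 + 4)) = (2080 - 2249)*(-3716 - 11/(-1)) = -169*(-3716 - 1*(-11)) = -169*(-3716 + 11) = -169*(-3705) = 626145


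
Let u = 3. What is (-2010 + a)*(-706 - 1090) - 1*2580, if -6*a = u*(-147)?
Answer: 3475374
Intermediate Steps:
a = 147/2 (a = -(-147)/2 = -1/6*(-441) = 147/2 ≈ 73.500)
(-2010 + a)*(-706 - 1090) - 1*2580 = (-2010 + 147/2)*(-706 - 1090) - 1*2580 = -3873/2*(-1796) - 2580 = 3477954 - 2580 = 3475374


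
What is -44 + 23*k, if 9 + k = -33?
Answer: -1010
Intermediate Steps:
k = -42 (k = -9 - 33 = -42)
-44 + 23*k = -44 + 23*(-42) = -44 - 966 = -1010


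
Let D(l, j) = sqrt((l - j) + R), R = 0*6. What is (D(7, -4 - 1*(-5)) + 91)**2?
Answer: (91 + sqrt(6))**2 ≈ 8732.8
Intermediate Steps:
R = 0
D(l, j) = sqrt(l - j) (D(l, j) = sqrt((l - j) + 0) = sqrt(l - j))
(D(7, -4 - 1*(-5)) + 91)**2 = (sqrt(7 - (-4 - 1*(-5))) + 91)**2 = (sqrt(7 - (-4 + 5)) + 91)**2 = (sqrt(7 - 1*1) + 91)**2 = (sqrt(7 - 1) + 91)**2 = (sqrt(6) + 91)**2 = (91 + sqrt(6))**2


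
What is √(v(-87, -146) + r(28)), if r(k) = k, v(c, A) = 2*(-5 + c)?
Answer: 2*I*√39 ≈ 12.49*I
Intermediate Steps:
v(c, A) = -10 + 2*c
√(v(-87, -146) + r(28)) = √((-10 + 2*(-87)) + 28) = √((-10 - 174) + 28) = √(-184 + 28) = √(-156) = 2*I*√39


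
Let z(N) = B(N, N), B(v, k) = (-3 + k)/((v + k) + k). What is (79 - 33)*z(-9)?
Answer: 184/9 ≈ 20.444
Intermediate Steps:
B(v, k) = (-3 + k)/(v + 2*k) (B(v, k) = (-3 + k)/((k + v) + k) = (-3 + k)/(v + 2*k))
z(N) = (-3 + N)/(3*N) (z(N) = (-3 + N)/(N + 2*N) = (-3 + N)/((3*N)) = (1/(3*N))*(-3 + N) = (-3 + N)/(3*N))
(79 - 33)*z(-9) = (79 - 33)*((1/3)*(-3 - 9)/(-9)) = 46*((1/3)*(-1/9)*(-12)) = 46*(4/9) = 184/9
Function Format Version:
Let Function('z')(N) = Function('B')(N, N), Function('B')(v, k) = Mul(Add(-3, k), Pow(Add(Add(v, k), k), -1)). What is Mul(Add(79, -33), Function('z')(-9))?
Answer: Rational(184, 9) ≈ 20.444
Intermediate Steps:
Function('B')(v, k) = Mul(Pow(Add(v, Mul(2, k)), -1), Add(-3, k)) (Function('B')(v, k) = Mul(Add(-3, k), Pow(Add(Add(k, v), k), -1)) = Mul(Add(-3, k), Pow(Add(v, Mul(2, k)), -1)) = Mul(Pow(Add(v, Mul(2, k)), -1), Add(-3, k)))
Function('z')(N) = Mul(Rational(1, 3), Pow(N, -1), Add(-3, N)) (Function('z')(N) = Mul(Pow(Add(N, Mul(2, N)), -1), Add(-3, N)) = Mul(Pow(Mul(3, N), -1), Add(-3, N)) = Mul(Mul(Rational(1, 3), Pow(N, -1)), Add(-3, N)) = Mul(Rational(1, 3), Pow(N, -1), Add(-3, N)))
Mul(Add(79, -33), Function('z')(-9)) = Mul(Add(79, -33), Mul(Rational(1, 3), Pow(-9, -1), Add(-3, -9))) = Mul(46, Mul(Rational(1, 3), Rational(-1, 9), -12)) = Mul(46, Rational(4, 9)) = Rational(184, 9)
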